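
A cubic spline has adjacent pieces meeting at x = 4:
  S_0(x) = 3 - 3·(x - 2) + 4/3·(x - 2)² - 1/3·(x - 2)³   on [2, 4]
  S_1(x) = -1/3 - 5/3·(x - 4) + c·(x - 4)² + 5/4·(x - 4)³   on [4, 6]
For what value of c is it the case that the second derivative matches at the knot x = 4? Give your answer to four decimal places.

S_0''(x) = 8/3 - 2·(x - 2), so S_0''(4) = -4/3. On the right, S_1''(4) = 2c, so c = -2/3.

-0.6667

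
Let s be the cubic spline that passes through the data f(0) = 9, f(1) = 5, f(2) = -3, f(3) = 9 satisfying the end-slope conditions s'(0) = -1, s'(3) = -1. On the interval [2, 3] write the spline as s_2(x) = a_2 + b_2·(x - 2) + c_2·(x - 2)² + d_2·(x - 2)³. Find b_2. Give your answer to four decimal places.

5.8000

With m_i denoting the second derivative at x_i, h_i = 1, 1, 1, and Δ_i = (y_(i+1) − y_i)/h_i = -4, -8, 12:
  1·m_0 + 4·m_1 + 1·m_2 = 6(Δ_1 - Δ_0) = -24
  1·m_1 + 4·m_2 + 1·m_3 = 6(Δ_2 - Δ_1) = 120
Clamped end conditions give two more equations: 2h_0·m_0 + h_0·m_1 = 6(Δ_0 - s'(0)) = -18 and h_2·m_2 + 2h_2·m_3 = 6(s'(3) - Δ_2) = -78.
Hence m_0 = 2/5, m_1 = -94/5, m_2 = 254/5, m_3 = -322/5.
On [2, 3], with s_2(x) = a_2 + b_2·(x - 2) + c_2·(x - 2)² + d_2·(x - 2)³: c_2 = m_2/2 = 127/5, d_2 = (m_3 - m_2)/(6h_2) = -96/5, b_2 = Δ_2 - h_2(2m_2 + m_3)/6 = 29/5.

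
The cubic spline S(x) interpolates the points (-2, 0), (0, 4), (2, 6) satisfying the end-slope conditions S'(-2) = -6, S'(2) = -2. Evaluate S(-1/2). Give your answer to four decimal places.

With M_i denoting the second derivative at x_i, h_i = 2, 2, and Δ_i = (y_(i+1) − y_i)/h_i = 2, 1:
  2·M_0 + 8·M_1 + 2·M_2 = 6(Δ_1 - Δ_0) = -6
Clamped end conditions give two more equations: 2h_0·M_0 + h_0·M_1 = 6(Δ_0 - S'(-2)) = 48 and h_1·M_1 + 2h_1·M_2 = 6(S'(2) - Δ_1) = -18.
Solving the tridiagonal system: M_0 = 55/4, M_1 = -7/2, M_2 = -11/4.
On [-2, 0], S(x) = 0 - 6·(x + 2) + 55/8·(x + 2)² - 23/16·(x + 2)³.
With (x + 2) = 3/2: S(-1/2) = 207/128.

1.6172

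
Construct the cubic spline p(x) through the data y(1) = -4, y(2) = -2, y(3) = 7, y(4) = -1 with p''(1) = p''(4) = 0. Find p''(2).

Put M_i = p'' at the i-th knot. Here h = (1, 1, 1) and Δ = (2, 9, -8), so the interior equations h_(i-1)·M_(i-1) + 2(h_(i-1)+h_i)·M_i + h_i·M_(i+1) = 6(Δ_i − Δ_(i-1)) read
  1·M_0 + 4·M_1 + 1·M_2 = 6(Δ_1 - Δ_0) = 42
  1·M_1 + 4·M_2 + 1·M_3 = 6(Δ_2 - Δ_1) = -102
Natural end conditions: M_0 = M_3 = 0.
Solving: M_0 = 0, M_1 = 18, M_2 = -30, M_3 = 0.

18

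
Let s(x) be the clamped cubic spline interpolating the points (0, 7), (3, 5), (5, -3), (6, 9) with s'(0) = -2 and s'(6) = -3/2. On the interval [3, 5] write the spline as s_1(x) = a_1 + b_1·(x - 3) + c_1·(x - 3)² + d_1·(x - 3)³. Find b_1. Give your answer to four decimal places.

Put M_i = s'' at the i-th knot. Here h = (3, 2, 1) and Δ = (-2/3, -4, 12), so the interior equations h_(i-1)·M_(i-1) + 2(h_(i-1)+h_i)·M_i + h_i·M_(i+1) = 6(Δ_i − Δ_(i-1)) read
  3·M_0 + 10·M_1 + 2·M_2 = 6(Δ_1 - Δ_0) = -20
  2·M_1 + 6·M_2 + 1·M_3 = 6(Δ_2 - Δ_1) = 96
Clamped end conditions give two more equations: 2h_0·M_0 + h_0·M_1 = 6(Δ_0 - s'(0)) = 8 and h_2·M_2 + 2h_2·M_3 = 6(s'(6) - Δ_2) = -81.
Forward elimination and back-substitution give M_0 = 346/57, M_1 = -180/19, M_2 = 537/19, M_3 = -1038/19.
On [3, 5], with s_1(x) = a_1 + b_1·(x - 3) + c_1·(x - 3)² + d_1·(x - 3)³: c_1 = M_1/2 = -90/19, d_1 = (M_2 - M_1)/(6h_1) = 239/76, b_1 = Δ_1 - h_1(2M_1 + M_2)/6 = -135/19.

-7.1053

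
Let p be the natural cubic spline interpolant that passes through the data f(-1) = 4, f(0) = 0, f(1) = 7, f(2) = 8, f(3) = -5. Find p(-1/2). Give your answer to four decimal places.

With σ_i denoting the second derivative at x_i, h_i = 1, 1, 1, 1, and Δ_i = (y_(i+1) − y_i)/h_i = -4, 7, 1, -13:
  1·σ_0 + 4·σ_1 + 1·σ_2 = 6(Δ_1 - Δ_0) = 66
  1·σ_1 + 4·σ_2 + 1·σ_3 = 6(Δ_2 - Δ_1) = -36
  1·σ_2 + 4·σ_3 + 1·σ_4 = 6(Δ_3 - Δ_2) = -84
Natural end conditions: σ_0 = σ_4 = 0.
Solving the tridiagonal system: σ_0 = 0, σ_1 = 75/4, σ_2 = -9, σ_3 = -75/4, σ_4 = 0.
On [-1, 0], p(x) = 4 - 57/8·(x + 1) + 0·(x + 1)² + 25/8·(x + 1)³.
With (x + 1) = 1/2: p(-1/2) = 53/64.

0.8281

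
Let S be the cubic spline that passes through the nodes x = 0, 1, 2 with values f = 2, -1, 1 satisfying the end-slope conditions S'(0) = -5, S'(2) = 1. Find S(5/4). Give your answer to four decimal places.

-0.6992

Put σ_i = S'' at the i-th knot. Here h = (1, 1) and Δ = (-3, 2), so the interior equations h_(i-1)·σ_(i-1) + 2(h_(i-1)+h_i)·σ_i + h_i·σ_(i+1) = 6(Δ_i − Δ_(i-1)) read
  1·σ_0 + 4·σ_1 + 1·σ_2 = 6(Δ_1 - Δ_0) = 30
Clamped end conditions give two more equations: 2h_0·σ_0 + h_0·σ_1 = 6(Δ_0 - S'(0)) = 12 and h_1·σ_1 + 2h_1·σ_2 = 6(S'(2) - Δ_1) = -6.
Solving the tridiagonal system: σ_0 = 3/2, σ_1 = 9, σ_2 = -15/2.
On [1, 2], S(x) = -1 + 1/4·(x - 1) + 9/2·(x - 1)² - 11/4·(x - 1)³.
With (x - 1) = 1/4: S(5/4) = -179/256.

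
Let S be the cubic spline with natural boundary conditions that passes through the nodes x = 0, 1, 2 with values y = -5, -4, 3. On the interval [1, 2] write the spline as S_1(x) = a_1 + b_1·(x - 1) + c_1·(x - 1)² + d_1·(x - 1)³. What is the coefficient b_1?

4

With M_i denoting the second derivative at x_i, h_i = 1, 1, and Δ_i = (y_(i+1) − y_i)/h_i = 1, 7:
  1·M_0 + 4·M_1 + 1·M_2 = 6(Δ_1 - Δ_0) = 36
Natural end conditions: M_0 = M_2 = 0.
Hence M_0 = 0, M_1 = 9, M_2 = 0.
On [1, 2], with S_1(x) = a_1 + b_1·(x - 1) + c_1·(x - 1)² + d_1·(x - 1)³: c_1 = M_1/2 = 9/2, d_1 = (M_2 - M_1)/(6h_1) = -3/2, b_1 = Δ_1 - h_1(2M_1 + M_2)/6 = 4.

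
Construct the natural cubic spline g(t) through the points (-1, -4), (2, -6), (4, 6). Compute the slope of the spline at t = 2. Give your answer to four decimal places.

Put σ_i = g'' at the i-th knot. Here h = (3, 2) and Δ = (-2/3, 6), so the interior equations h_(i-1)·σ_(i-1) + 2(h_(i-1)+h_i)·σ_i + h_i·σ_(i+1) = 6(Δ_i − Δ_(i-1)) read
  3·σ_0 + 10·σ_1 + 2·σ_2 = 6(Δ_1 - Δ_0) = 40
Natural end conditions: σ_0 = σ_2 = 0.
Solving the tridiagonal system: σ_0 = 0, σ_1 = 4, σ_2 = 0.
On [2, 4], g'(t) = b_1 + 2c_1·(t - 2) + 3d_1·(t - 2)² with b_1 = Δ_1 - h_1(2σ_1 + σ_2)/6 = 10/3, c_1 = σ_1/2 = 2, d_1 = (σ_2 - σ_1)/(6h_1) = -1/3. So g'(2) = 10/3.

3.3333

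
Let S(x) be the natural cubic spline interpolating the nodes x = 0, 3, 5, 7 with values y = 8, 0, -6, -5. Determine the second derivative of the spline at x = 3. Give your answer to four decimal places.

Let M_i = S''(x_i). Step sizes h_i = 3, 2, 2; slopes of the chords Δ_i = (y_(i+1) - y_i)/h_i = -8/3, -3, 1/2.
  3·M_0 + 10·M_1 + 2·M_2 = 6(Δ_1 - Δ_0) = -2
  2·M_1 + 8·M_2 + 2·M_3 = 6(Δ_2 - Δ_1) = 21
Natural end conditions: M_0 = M_3 = 0.
Hence M_0 = 0, M_1 = -29/38, M_2 = 107/38, M_3 = 0.

-0.7632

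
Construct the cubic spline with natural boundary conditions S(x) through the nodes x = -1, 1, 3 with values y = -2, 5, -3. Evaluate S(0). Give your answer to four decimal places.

With M_i denoting the second derivative at x_i, h_i = 2, 2, and Δ_i = (y_(i+1) − y_i)/h_i = 7/2, -4:
  2·M_0 + 8·M_1 + 2·M_2 = 6(Δ_1 - Δ_0) = -45
Natural end conditions: M_0 = M_2 = 0.
Hence M_0 = 0, M_1 = -45/8, M_2 = 0.
On [-1, 1], S(x) = -2 + 43/8·(x + 1) + 0·(x + 1)² - 15/32·(x + 1)³.
With (x + 1) = 1: S(0) = 93/32.

2.9063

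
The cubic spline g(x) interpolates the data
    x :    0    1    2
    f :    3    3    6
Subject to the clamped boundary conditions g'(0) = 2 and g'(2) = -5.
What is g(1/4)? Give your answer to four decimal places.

Put M_i = g'' at the i-th knot. Here h = (1, 1) and Δ = (0, 3), so the interior equations h_(i-1)·M_(i-1) + 2(h_(i-1)+h_i)·M_i + h_i·M_(i+1) = 6(Δ_i − Δ_(i-1)) read
  1·M_0 + 4·M_1 + 1·M_2 = 6(Δ_1 - Δ_0) = 18
Clamped end conditions give two more equations: 2h_0·M_0 + h_0·M_1 = 6(Δ_0 - g'(0)) = -12 and h_1·M_1 + 2h_1·M_2 = 6(g'(2) - Δ_1) = -48.
Solving: M_0 = -14, M_1 = 16, M_2 = -32.
On [0, 1], g(x) = 3 + 2·x - 7·x² + 5·x³.
With x = 1/4: g(1/4) = 201/64.

3.1406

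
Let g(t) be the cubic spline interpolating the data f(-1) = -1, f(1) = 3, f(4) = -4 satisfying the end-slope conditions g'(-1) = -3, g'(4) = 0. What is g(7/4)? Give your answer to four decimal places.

2.4547

With M_i denoting the second derivative at x_i, h_i = 2, 3, and Δ_i = (y_(i+1) − y_i)/h_i = 2, -7/3:
  2·M_0 + 10·M_1 + 3·M_2 = 6(Δ_1 - Δ_0) = -26
Clamped end conditions give two more equations: 2h_0·M_0 + h_0·M_1 = 6(Δ_0 - g'(-1)) = 30 and h_1·M_1 + 2h_1·M_2 = 6(g'(4) - Δ_1) = 14.
Solving: M_0 = 107/10, M_1 = -32/5, M_2 = 83/15.
On [1, 4], g(t) = 3 + 13/10·(t - 1) - 16/5·(t - 1)² + 179/270·(t - 1)³.
With (t - 1) = 3/4: g(7/4) = 1571/640.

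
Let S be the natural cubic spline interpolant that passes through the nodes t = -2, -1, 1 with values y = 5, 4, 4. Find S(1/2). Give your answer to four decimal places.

Put m_i = S'' at the i-th knot. Here h = (1, 2) and Δ = (-1, 0), so the interior equations h_(i-1)·m_(i-1) + 2(h_(i-1)+h_i)·m_i + h_i·m_(i+1) = 6(Δ_i − Δ_(i-1)) read
  1·m_0 + 6·m_1 + 2·m_2 = 6(Δ_1 - Δ_0) = 6
Natural end conditions: m_0 = m_2 = 0.
Hence m_0 = 0, m_1 = 1, m_2 = 0.
On [-1, 1], S(t) = 4 - 2/3·(t + 1) + 1/2·(t + 1)² - 1/12·(t + 1)³.
With (t + 1) = 3/2: S(1/2) = 123/32.

3.8438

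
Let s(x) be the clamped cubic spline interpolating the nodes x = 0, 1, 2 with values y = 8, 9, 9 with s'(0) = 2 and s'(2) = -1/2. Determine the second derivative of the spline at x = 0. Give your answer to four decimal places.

With m_i denoting the second derivative at x_i, h_i = 1, 1, and Δ_i = (y_(i+1) − y_i)/h_i = 1, 0:
  1·m_0 + 4·m_1 + 1·m_2 = 6(Δ_1 - Δ_0) = -6
Clamped end conditions give two more equations: 2h_0·m_0 + h_0·m_1 = 6(Δ_0 - s'(0)) = -6 and h_1·m_1 + 2h_1·m_2 = 6(s'(2) - Δ_1) = -3.
Forward elimination and back-substitution give m_0 = -11/4, m_1 = -1/2, m_2 = -5/4.

-2.7500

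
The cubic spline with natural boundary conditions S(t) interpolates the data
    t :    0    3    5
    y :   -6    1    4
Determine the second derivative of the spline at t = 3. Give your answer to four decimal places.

-0.5000

Put M_i = S'' at the i-th knot. Here h = (3, 2) and Δ = (7/3, 3/2), so the interior equations h_(i-1)·M_(i-1) + 2(h_(i-1)+h_i)·M_i + h_i·M_(i+1) = 6(Δ_i − Δ_(i-1)) read
  3·M_0 + 10·M_1 + 2·M_2 = 6(Δ_1 - Δ_0) = -5
Natural end conditions: M_0 = M_2 = 0.
Forward elimination and back-substitution give M_0 = 0, M_1 = -1/2, M_2 = 0.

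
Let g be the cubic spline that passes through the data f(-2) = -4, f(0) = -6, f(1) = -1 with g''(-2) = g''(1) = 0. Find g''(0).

Put M_i = g'' at the i-th knot. Here h = (2, 1) and Δ = (-1, 5), so the interior equations h_(i-1)·M_(i-1) + 2(h_(i-1)+h_i)·M_i + h_i·M_(i+1) = 6(Δ_i − Δ_(i-1)) read
  2·M_0 + 6·M_1 + 1·M_2 = 6(Δ_1 - Δ_0) = 36
Natural end conditions: M_0 = M_2 = 0.
Solving the tridiagonal system: M_0 = 0, M_1 = 6, M_2 = 0.

6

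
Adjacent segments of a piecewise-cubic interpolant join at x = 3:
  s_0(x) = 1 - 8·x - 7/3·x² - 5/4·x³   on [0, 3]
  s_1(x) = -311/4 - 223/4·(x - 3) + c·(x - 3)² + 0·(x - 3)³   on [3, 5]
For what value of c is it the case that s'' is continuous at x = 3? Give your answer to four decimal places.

s_0''(x) = -14/3 - 15/2·x, so s_0''(3) = -163/6. On the right, s_1''(3) = 2c, so c = -163/12.

-13.5833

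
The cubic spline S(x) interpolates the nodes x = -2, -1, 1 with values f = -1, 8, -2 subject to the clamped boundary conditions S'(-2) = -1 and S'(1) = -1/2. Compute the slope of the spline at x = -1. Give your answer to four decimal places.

Put m_i = S'' at the i-th knot. Here h = (1, 2) and Δ = (9, -5), so the interior equations h_(i-1)·m_(i-1) + 2(h_(i-1)+h_i)·m_i + h_i·m_(i+1) = 6(Δ_i − Δ_(i-1)) read
  1·m_0 + 6·m_1 + 2·m_2 = 6(Δ_1 - Δ_0) = -84
Clamped end conditions give two more equations: 2h_0·m_0 + h_0·m_1 = 6(Δ_0 - S'(-2)) = 60 and h_1·m_1 + 2h_1·m_2 = 6(S'(1) - Δ_1) = 27.
Solving the tridiagonal system: m_0 = 265/6, m_1 = -85/3, m_2 = 251/12.
On [-1, 1], S'(x) = b_1 + 2c_1·(x + 1) + 3d_1·(x + 1)² with b_1 = Δ_1 - h_1(2m_1 + m_2)/6 = 83/12, c_1 = m_1/2 = -85/6, d_1 = (m_2 - m_1)/(6h_1) = 197/48. So S'(-1) = 83/12.

6.9167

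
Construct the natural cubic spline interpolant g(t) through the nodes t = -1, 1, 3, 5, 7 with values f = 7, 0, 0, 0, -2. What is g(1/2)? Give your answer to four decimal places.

Write M_i for g''(x_i). With h_i = 2, 2, 2, 2 and divided differences Δ_i = -7/2, 0, 0, -1, the continuity of g' gives the tridiagonal system
  2·M_0 + 8·M_1 + 2·M_2 = 6(Δ_1 - Δ_0) = 21
  2·M_1 + 8·M_2 + 2·M_3 = 6(Δ_2 - Δ_1) = 0
  2·M_2 + 8·M_3 + 2·M_4 = 6(Δ_3 - Δ_2) = -6
Natural end conditions: M_0 = M_4 = 0.
Forward elimination and back-substitution give M_0 = 0, M_1 = 309/112, M_2 = -15/28, M_3 = -69/112, M_4 = 0.
On [-1, 1], g(t) = 7 - 495/112·(t + 1) + 0·(t + 1)² + 103/448·(t + 1)³.
With (t + 1) = 3/2: g(1/2) = 587/512.

1.1465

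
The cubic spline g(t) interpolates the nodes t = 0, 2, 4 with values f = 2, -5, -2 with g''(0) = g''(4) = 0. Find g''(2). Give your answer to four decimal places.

Let m_i = g''(x_i). Step sizes h_i = 2, 2; slopes of the chords Δ_i = (y_(i+1) - y_i)/h_i = -7/2, 3/2.
  2·m_0 + 8·m_1 + 2·m_2 = 6(Δ_1 - Δ_0) = 30
Natural end conditions: m_0 = m_2 = 0.
Forward elimination and back-substitution give m_0 = 0, m_1 = 15/4, m_2 = 0.

3.7500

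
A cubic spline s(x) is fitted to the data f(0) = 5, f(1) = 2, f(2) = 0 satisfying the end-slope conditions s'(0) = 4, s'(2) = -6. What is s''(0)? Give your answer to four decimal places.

With M_i denoting the second derivative at x_i, h_i = 1, 1, and Δ_i = (y_(i+1) − y_i)/h_i = -3, -2:
  1·M_0 + 4·M_1 + 1·M_2 = 6(Δ_1 - Δ_0) = 6
Clamped end conditions give two more equations: 2h_0·M_0 + h_0·M_1 = 6(Δ_0 - s'(0)) = -42 and h_1·M_1 + 2h_1·M_2 = 6(s'(2) - Δ_1) = -24.
Solving the tridiagonal system: M_0 = -55/2, M_1 = 13, M_2 = -37/2.

-27.5000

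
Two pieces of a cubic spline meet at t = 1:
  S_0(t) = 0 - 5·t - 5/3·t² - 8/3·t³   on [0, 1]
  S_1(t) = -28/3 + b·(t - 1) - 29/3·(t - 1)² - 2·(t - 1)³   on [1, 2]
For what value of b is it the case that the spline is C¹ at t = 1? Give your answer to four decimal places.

S_0'(t) = -5 - 10/3·t - 8·t², so S_0'(1) = -49/3. On the right, S_1'(1) = b, so b = -49/3.

-16.3333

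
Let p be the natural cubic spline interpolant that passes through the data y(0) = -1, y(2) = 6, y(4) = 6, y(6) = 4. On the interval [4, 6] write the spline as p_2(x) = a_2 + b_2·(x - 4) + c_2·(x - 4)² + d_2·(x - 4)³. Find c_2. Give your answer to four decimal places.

Write m_i for p''(x_i). With h_i = 2, 2, 2 and divided differences Δ_i = 7/2, 0, -1, the continuity of p' gives the tridiagonal system
  2·m_0 + 8·m_1 + 2·m_2 = 6(Δ_1 - Δ_0) = -21
  2·m_1 + 8·m_2 + 2·m_3 = 6(Δ_2 - Δ_1) = -6
Natural end conditions: m_0 = m_3 = 0.
Forward elimination and back-substitution give m_0 = 0, m_1 = -13/5, m_2 = -1/10, m_3 = 0.
On [4, 6], with p_2(x) = a_2 + b_2·(x - 4) + c_2·(x - 4)² + d_2·(x - 4)³: c_2 = m_2/2 = -1/20, d_2 = (m_3 - m_2)/(6h_2) = 1/120, b_2 = Δ_2 - h_2(2m_2 + m_3)/6 = -14/15.

-0.0500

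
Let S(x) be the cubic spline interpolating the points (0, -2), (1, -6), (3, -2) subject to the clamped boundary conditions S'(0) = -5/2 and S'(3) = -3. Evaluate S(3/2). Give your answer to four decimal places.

Put M_i = S'' at the i-th knot. Here h = (1, 2) and Δ = (-4, 2), so the interior equations h_(i-1)·M_(i-1) + 2(h_(i-1)+h_i)·M_i + h_i·M_(i+1) = 6(Δ_i − Δ_(i-1)) read
  1·M_0 + 6·M_1 + 2·M_2 = 6(Δ_1 - Δ_0) = 36
Clamped end conditions give two more equations: 2h_0·M_0 + h_0·M_1 = 6(Δ_0 - S'(0)) = -9 and h_1·M_1 + 2h_1·M_2 = 6(S'(3) - Δ_1) = -30.
Solving: M_0 = -32/3, M_1 = 37/3, M_2 = -41/3.
On [1, 3], S(x) = -6 - 5/3·(x - 1) + 37/6·(x - 1)² - 13/6·(x - 1)³.
With (x - 1) = 1/2: S(3/2) = -89/16.

-5.5625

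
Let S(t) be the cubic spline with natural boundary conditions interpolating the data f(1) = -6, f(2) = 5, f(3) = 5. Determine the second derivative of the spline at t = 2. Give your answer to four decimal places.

Put σ_i = S'' at the i-th knot. Here h = (1, 1) and Δ = (11, 0), so the interior equations h_(i-1)·σ_(i-1) + 2(h_(i-1)+h_i)·σ_i + h_i·σ_(i+1) = 6(Δ_i − Δ_(i-1)) read
  1·σ_0 + 4·σ_1 + 1·σ_2 = 6(Δ_1 - Δ_0) = -66
Natural end conditions: σ_0 = σ_2 = 0.
Forward elimination and back-substitution give σ_0 = 0, σ_1 = -33/2, σ_2 = 0.

-16.5000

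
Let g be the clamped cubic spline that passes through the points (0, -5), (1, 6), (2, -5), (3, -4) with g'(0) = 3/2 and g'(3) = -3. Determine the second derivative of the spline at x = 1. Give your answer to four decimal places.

-57.4000

Put m_i = g'' at the i-th knot. Here h = (1, 1, 1) and Δ = (11, -11, 1), so the interior equations h_(i-1)·m_(i-1) + 2(h_(i-1)+h_i)·m_i + h_i·m_(i+1) = 6(Δ_i − Δ_(i-1)) read
  1·m_0 + 4·m_1 + 1·m_2 = 6(Δ_1 - Δ_0) = -132
  1·m_1 + 4·m_2 + 1·m_3 = 6(Δ_2 - Δ_1) = 72
Clamped end conditions give two more equations: 2h_0·m_0 + h_0·m_1 = 6(Δ_0 - g'(0)) = 57 and h_2·m_2 + 2h_2·m_3 = 6(g'(3) - Δ_2) = -24.
Forward elimination and back-substitution give m_0 = 286/5, m_1 = -287/5, m_2 = 202/5, m_3 = -161/5.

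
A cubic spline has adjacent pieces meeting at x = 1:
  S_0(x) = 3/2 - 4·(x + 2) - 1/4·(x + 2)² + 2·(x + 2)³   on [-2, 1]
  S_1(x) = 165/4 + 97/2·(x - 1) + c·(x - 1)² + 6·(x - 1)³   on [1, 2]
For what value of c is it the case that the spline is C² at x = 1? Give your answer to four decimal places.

S_0''(x) = -1/2 + 12·(x + 2), so S_0''(1) = 71/2. On the right, S_1''(1) = 2c, so c = 71/4.

17.7500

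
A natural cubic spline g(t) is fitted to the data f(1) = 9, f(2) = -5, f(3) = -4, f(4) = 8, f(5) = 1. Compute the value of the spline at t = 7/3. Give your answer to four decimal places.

With M_i denoting the second derivative at x_i, h_i = 1, 1, 1, 1, and Δ_i = (y_(i+1) − y_i)/h_i = -14, 1, 12, -7:
  1·M_0 + 4·M_1 + 1·M_2 = 6(Δ_1 - Δ_0) = 90
  1·M_1 + 4·M_2 + 1·M_3 = 6(Δ_2 - Δ_1) = 66
  1·M_2 + 4·M_3 + 1·M_4 = 6(Δ_3 - Δ_2) = -114
Natural end conditions: M_0 = M_4 = 0.
Solving: M_0 = 0, M_1 = 243/14, M_2 = 144/7, M_3 = -471/14, M_4 = 0.
On [2, 3], g(t) = -5 - 115/14·(t - 2) + 243/28·(t - 2)² + 15/28·(t - 2)³.
With (t - 2) = 1/3: g(7/3) = -851/126.

-6.7540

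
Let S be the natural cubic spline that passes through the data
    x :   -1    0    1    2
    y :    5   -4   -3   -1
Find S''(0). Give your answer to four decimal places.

With σ_i denoting the second derivative at x_i, h_i = 1, 1, 1, and Δ_i = (y_(i+1) − y_i)/h_i = -9, 1, 2:
  1·σ_0 + 4·σ_1 + 1·σ_2 = 6(Δ_1 - Δ_0) = 60
  1·σ_1 + 4·σ_2 + 1·σ_3 = 6(Δ_2 - Δ_1) = 6
Natural end conditions: σ_0 = σ_3 = 0.
Solving: σ_0 = 0, σ_1 = 78/5, σ_2 = -12/5, σ_3 = 0.

15.6000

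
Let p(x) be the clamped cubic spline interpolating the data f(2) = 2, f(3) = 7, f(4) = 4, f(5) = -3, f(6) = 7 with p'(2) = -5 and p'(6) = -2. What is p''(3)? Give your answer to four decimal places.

-18.8571

Let M_i = p''(x_i). Step sizes h_i = 1, 1, 1, 1; slopes of the chords Δ_i = (y_(i+1) - y_i)/h_i = 5, -3, -7, 10.
  1·M_0 + 4·M_1 + 1·M_2 = 6(Δ_1 - Δ_0) = -48
  1·M_1 + 4·M_2 + 1·M_3 = 6(Δ_2 - Δ_1) = -24
  1·M_2 + 4·M_3 + 1·M_4 = 6(Δ_3 - Δ_2) = 102
Clamped end conditions give two more equations: 2h_0·M_0 + h_0·M_1 = 6(Δ_0 - p'(2)) = 60 and h_3·M_3 + 2h_3·M_4 = 6(p'(6) - Δ_3) = -72.
Hence M_0 = 276/7, M_1 = -132/7, M_2 = -12, M_3 = 300/7, M_4 = -402/7.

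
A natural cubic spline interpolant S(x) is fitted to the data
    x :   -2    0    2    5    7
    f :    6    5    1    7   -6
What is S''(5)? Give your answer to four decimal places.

-6.5494

Let M_i = S''(x_i). Step sizes h_i = 2, 2, 3, 2; slopes of the chords Δ_i = (y_(i+1) - y_i)/h_i = -1/2, -2, 2, -13/2.
  2·M_0 + 8·M_1 + 2·M_2 = 6(Δ_1 - Δ_0) = -9
  2·M_1 + 10·M_2 + 3·M_3 = 6(Δ_2 - Δ_1) = 24
  3·M_2 + 10·M_3 + 2·M_4 = 6(Δ_3 - Δ_2) = -51
Natural end conditions: M_0 = M_4 = 0.
Solving the tridiagonal system: M_0 = 0, M_1 = -1605/688, M_2 = 831/172, M_3 = -2253/344, M_4 = 0.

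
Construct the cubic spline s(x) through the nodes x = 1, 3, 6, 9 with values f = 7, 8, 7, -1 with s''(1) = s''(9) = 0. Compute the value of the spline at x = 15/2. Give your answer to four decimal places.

Write M_i for s''(x_i). With h_i = 2, 3, 3 and divided differences Δ_i = 1/2, -1/3, -8/3, the continuity of s' gives the tridiagonal system
  2·M_0 + 10·M_1 + 3·M_2 = 6(Δ_1 - Δ_0) = -5
  3·M_1 + 12·M_2 + 3·M_3 = 6(Δ_2 - Δ_1) = -14
Natural end conditions: M_0 = M_3 = 0.
Forward elimination and back-substitution give M_0 = 0, M_1 = -6/37, M_2 = -125/111, M_3 = 0.
On [6, 9], s(x) = 7 - 57/37·(x - 6) - 125/222·(x - 6)² + 125/1998·(x - 6)³.
With (x - 6) = 3/2: s(15/2) = 2151/592.

3.6334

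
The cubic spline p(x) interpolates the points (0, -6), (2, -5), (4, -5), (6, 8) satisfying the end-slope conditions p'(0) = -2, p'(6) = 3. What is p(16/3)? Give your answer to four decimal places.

Write M_i for p''(x_i). With h_i = 2, 2, 2 and divided differences Δ_i = 1/2, 0, 13/2, the continuity of p' gives the tridiagonal system
  2·M_0 + 8·M_1 + 2·M_2 = 6(Δ_1 - Δ_0) = -3
  2·M_1 + 8·M_2 + 2·M_3 = 6(Δ_2 - Δ_1) = 39
Clamped end conditions give two more equations: 2h_0·M_0 + h_0·M_1 = 6(Δ_0 - p'(0)) = 15 and h_2·M_2 + 2h_2·M_3 = 6(p'(6) - Δ_2) = -21.
Solving: M_0 = 17/3, M_1 = -23/6, M_2 = 49/6, M_3 = -28/3.
On [4, 6], p(x) = -5 + 25/6·(x - 4) + 49/12·(x - 4)² - 35/24·(x - 4)³.
With (x - 4) = 4/3: p(16/3) = 353/81.

4.3580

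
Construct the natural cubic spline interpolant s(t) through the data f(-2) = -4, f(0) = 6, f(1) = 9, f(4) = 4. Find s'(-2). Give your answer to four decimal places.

Let m_i = s''(x_i). Step sizes h_i = 2, 1, 3; slopes of the chords Δ_i = (y_(i+1) - y_i)/h_i = 5, 3, -5/3.
  2·m_0 + 6·m_1 + 1·m_2 = 6(Δ_1 - Δ_0) = -12
  1·m_1 + 8·m_2 + 3·m_3 = 6(Δ_2 - Δ_1) = -28
Natural end conditions: m_0 = m_3 = 0.
Solving: m_0 = 0, m_1 = -68/47, m_2 = -156/47, m_3 = 0.
On [-2, 0], s'(t) = b_0 + 2c_0·(t + 2) + 3d_0·(t + 2)² with b_0 = Δ_0 - h_0(2m_0 + m_1)/6 = 773/141, c_0 = m_0/2 = 0, d_0 = (m_1 - m_0)/(6h_0) = -17/141. So s'(-2) = 773/141.

5.4823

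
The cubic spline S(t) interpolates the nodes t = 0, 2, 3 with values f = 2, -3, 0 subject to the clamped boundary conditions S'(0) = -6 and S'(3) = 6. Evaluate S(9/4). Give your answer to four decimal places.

Write M_i for S''(x_i). With h_i = 2, 1 and divided differences Δ_i = -5/2, 3, the continuity of S' gives the tridiagonal system
  2·M_0 + 6·M_1 + 1·M_2 = 6(Δ_1 - Δ_0) = 33
Clamped end conditions give two more equations: 2h_0·M_0 + h_0·M_1 = 6(Δ_0 - S'(0)) = 21 and h_1·M_1 + 2h_1·M_2 = 6(S'(3) - Δ_1) = 18.
Hence M_0 = 15/4, M_1 = 3, M_2 = 15/2.
On [2, 3], S(t) = -3 + 3/4·(t - 2) + 3/2·(t - 2)² + 3/4·(t - 2)³.
With (t - 2) = 1/4: S(9/4) = -693/256.

-2.7070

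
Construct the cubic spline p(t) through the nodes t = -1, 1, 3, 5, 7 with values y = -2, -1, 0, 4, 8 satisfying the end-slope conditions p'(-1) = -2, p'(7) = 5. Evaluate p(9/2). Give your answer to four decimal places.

3.0938

Let M_i = p''(x_i). Step sizes h_i = 2, 2, 2, 2; slopes of the chords Δ_i = (y_(i+1) - y_i)/h_i = 1/2, 1/2, 2, 2.
  2·M_0 + 8·M_1 + 2·M_2 = 6(Δ_1 - Δ_0) = 0
  2·M_1 + 8·M_2 + 2·M_3 = 6(Δ_2 - Δ_1) = 9
  2·M_2 + 8·M_3 + 2·M_4 = 6(Δ_3 - Δ_2) = 0
Clamped end conditions give two more equations: 2h_0·M_0 + h_0·M_1 = 6(Δ_0 - p'(-1)) = 15 and h_3·M_3 + 2h_3·M_4 = 6(p'(7) - Δ_3) = 18.
Solving the tridiagonal system: M_0 = 32/7, M_1 = -23/14, M_2 = 2, M_3 = -13/7, M_4 = 38/7.
On [3, 5], p(t) = 0 + 9/7·(t - 3) + 1·(t - 3)² - 9/28·(t - 3)³.
With (t - 3) = 3/2: p(9/2) = 99/32.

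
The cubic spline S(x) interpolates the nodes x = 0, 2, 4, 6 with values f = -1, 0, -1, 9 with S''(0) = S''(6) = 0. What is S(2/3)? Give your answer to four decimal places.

-0.2914

With m_i denoting the second derivative at x_i, h_i = 2, 2, 2, and Δ_i = (y_(i+1) − y_i)/h_i = 1/2, -1/2, 5:
  2·m_0 + 8·m_1 + 2·m_2 = 6(Δ_1 - Δ_0) = -6
  2·m_1 + 8·m_2 + 2·m_3 = 6(Δ_2 - Δ_1) = 33
Natural end conditions: m_0 = m_3 = 0.
Solving: m_0 = 0, m_1 = -19/10, m_2 = 23/5, m_3 = 0.
On [0, 2], S(x) = -1 + 17/15·x + 0·x² - 19/120·x³.
With x = 2/3: S(2/3) = -118/405.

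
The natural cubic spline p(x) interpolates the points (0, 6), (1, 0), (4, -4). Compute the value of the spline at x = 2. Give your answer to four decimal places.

-3.2778

With σ_i denoting the second derivative at x_i, h_i = 1, 3, and Δ_i = (y_(i+1) − y_i)/h_i = -6, -4/3:
  1·σ_0 + 8·σ_1 + 3·σ_2 = 6(Δ_1 - Δ_0) = 28
Natural end conditions: σ_0 = σ_2 = 0.
Solving the tridiagonal system: σ_0 = 0, σ_1 = 7/2, σ_2 = 0.
On [1, 4], p(x) = 0 - 29/6·(x - 1) + 7/4·(x - 1)² - 7/36·(x - 1)³.
With (x - 1) = 1: p(2) = -59/18.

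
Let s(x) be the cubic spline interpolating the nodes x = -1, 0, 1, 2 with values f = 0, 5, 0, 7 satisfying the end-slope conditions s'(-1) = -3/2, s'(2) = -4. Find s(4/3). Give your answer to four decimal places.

2.4914

With σ_i denoting the second derivative at x_i, h_i = 1, 1, 1, and Δ_i = (y_(i+1) − y_i)/h_i = 5, -5, 7:
  1·σ_0 + 4·σ_1 + 1·σ_2 = 6(Δ_1 - Δ_0) = -60
  1·σ_1 + 4·σ_2 + 1·σ_3 = 6(Δ_2 - Δ_1) = 72
Clamped end conditions give two more equations: 2h_0·σ_0 + h_0·σ_1 = 6(Δ_0 - s'(-1)) = 39 and h_2·σ_2 + 2h_2·σ_3 = 6(s'(2) - Δ_2) = -66.
Solving: σ_0 = 548/15, σ_1 = -511/15, σ_2 = 596/15, σ_3 = -793/15.
On [1, 2], s(x) = 0 + 77/30·(x - 1) + 298/15·(x - 1)² - 463/30·(x - 1)³.
With (x - 1) = 1/3: s(4/3) = 1009/405.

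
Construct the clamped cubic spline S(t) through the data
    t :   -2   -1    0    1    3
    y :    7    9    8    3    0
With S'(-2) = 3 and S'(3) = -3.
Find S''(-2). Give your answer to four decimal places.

-1.8659

Let m_i = S''(x_i). Step sizes h_i = 1, 1, 1, 2; slopes of the chords Δ_i = (y_(i+1) - y_i)/h_i = 2, -1, -5, -3/2.
  1·m_0 + 4·m_1 + 1·m_2 = 6(Δ_1 - Δ_0) = -18
  1·m_1 + 4·m_2 + 1·m_3 = 6(Δ_2 - Δ_1) = -24
  1·m_2 + 6·m_3 + 2·m_4 = 6(Δ_3 - Δ_2) = 21
Clamped end conditions give two more equations: 2h_0·m_0 + h_0·m_1 = 6(Δ_0 - S'(-2)) = -6 and h_3·m_3 + 2h_3·m_4 = 6(S'(3) - Δ_3) = -9.
Solving: m_0 = -153/82, m_1 = -93/41, m_2 = -579/82, m_3 = 267/41, m_4 = -903/164.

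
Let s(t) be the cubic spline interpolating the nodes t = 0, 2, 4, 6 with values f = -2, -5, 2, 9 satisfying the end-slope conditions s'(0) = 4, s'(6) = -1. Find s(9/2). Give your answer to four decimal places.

Let σ_i = s''(x_i). Step sizes h_i = 2, 2, 2; slopes of the chords Δ_i = (y_(i+1) - y_i)/h_i = -3/2, 7/2, 7/2.
  2·σ_0 + 8·σ_1 + 2·σ_2 = 6(Δ_1 - Δ_0) = 30
  2·σ_1 + 8·σ_2 + 2·σ_3 = 6(Δ_2 - Δ_1) = 0
Clamped end conditions give two more equations: 2h_0·σ_0 + h_0·σ_1 = 6(Δ_0 - s'(0)) = -33 and h_2·σ_2 + 2h_2·σ_3 = 6(s'(6) - Δ_2) = -27.
Solving the tridiagonal system: σ_0 = -347/30, σ_1 = 199/30, σ_2 = 1/30, σ_3 = -203/30.
On [4, 6], s(t) = 2 + 86/15·(t - 4) + 1/60·(t - 4)² - 17/30·(t - 4)³.
With (t - 4) = 1/2: s(9/2) = 24/5.

4.8000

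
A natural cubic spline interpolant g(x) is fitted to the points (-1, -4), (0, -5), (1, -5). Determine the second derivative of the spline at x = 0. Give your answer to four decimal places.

1.5000

Put M_i = g'' at the i-th knot. Here h = (1, 1) and Δ = (-1, 0), so the interior equations h_(i-1)·M_(i-1) + 2(h_(i-1)+h_i)·M_i + h_i·M_(i+1) = 6(Δ_i − Δ_(i-1)) read
  1·M_0 + 4·M_1 + 1·M_2 = 6(Δ_1 - Δ_0) = 6
Natural end conditions: M_0 = M_2 = 0.
Forward elimination and back-substitution give M_0 = 0, M_1 = 3/2, M_2 = 0.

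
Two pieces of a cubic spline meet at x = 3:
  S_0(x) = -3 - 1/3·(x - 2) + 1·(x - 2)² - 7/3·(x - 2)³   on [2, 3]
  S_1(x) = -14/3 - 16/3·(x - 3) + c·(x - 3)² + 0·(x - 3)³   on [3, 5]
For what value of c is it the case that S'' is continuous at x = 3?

S_0''(x) = 2 - 14·(x - 2), so S_0''(3) = -12. On the right, S_1''(3) = 2c, so c = -6.

-6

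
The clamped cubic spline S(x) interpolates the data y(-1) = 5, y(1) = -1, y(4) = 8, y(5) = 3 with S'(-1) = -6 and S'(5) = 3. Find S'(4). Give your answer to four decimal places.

Let M_i = S''(x_i). Step sizes h_i = 2, 3, 1; slopes of the chords Δ_i = (y_(i+1) - y_i)/h_i = -3, 3, -5.
  2·M_0 + 10·M_1 + 3·M_2 = 6(Δ_1 - Δ_0) = 36
  3·M_1 + 8·M_2 + 1·M_3 = 6(Δ_2 - Δ_1) = -48
Clamped end conditions give two more equations: 2h_0·M_0 + h_0·M_1 = 6(Δ_0 - S'(-1)) = 18 and h_2·M_2 + 2h_2·M_3 = 6(S'(5) - Δ_2) = 48.
Hence M_0 = 12/13, M_1 = 93/13, M_2 = -162/13, M_3 = 393/13.
On [4, 5], S'(x) = b_2 + 2c_2·(x - 4) + 3d_2·(x - 4)² with b_2 = Δ_2 - h_2(2M_2 + M_3)/6 = -153/26, c_2 = M_2/2 = -81/13, d_2 = (M_3 - M_2)/(6h_2) = 185/26. So S'(4) = -153/26.

-5.8846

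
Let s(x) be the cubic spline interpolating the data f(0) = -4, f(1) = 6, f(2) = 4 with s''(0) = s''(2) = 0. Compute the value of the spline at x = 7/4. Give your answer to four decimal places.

5.2031

Put σ_i = s'' at the i-th knot. Here h = (1, 1) and Δ = (10, -2), so the interior equations h_(i-1)·σ_(i-1) + 2(h_(i-1)+h_i)·σ_i + h_i·σ_(i+1) = 6(Δ_i − Δ_(i-1)) read
  1·σ_0 + 4·σ_1 + 1·σ_2 = 6(Δ_1 - Δ_0) = -72
Natural end conditions: σ_0 = σ_2 = 0.
Solving: σ_0 = 0, σ_1 = -18, σ_2 = 0.
On [1, 2], s(x) = 6 + 4·(x - 1) - 9·(x - 1)² + 3·(x - 1)³.
With (x - 1) = 3/4: s(7/4) = 333/64.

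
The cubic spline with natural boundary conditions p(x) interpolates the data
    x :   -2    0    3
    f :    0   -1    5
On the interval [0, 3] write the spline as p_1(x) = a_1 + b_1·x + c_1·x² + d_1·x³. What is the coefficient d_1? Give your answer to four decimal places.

Write M_i for p''(x_i). With h_i = 2, 3 and divided differences Δ_i = -1/2, 2, the continuity of p' gives the tridiagonal system
  2·M_0 + 10·M_1 + 3·M_2 = 6(Δ_1 - Δ_0) = 15
Natural end conditions: M_0 = M_2 = 0.
Hence M_0 = 0, M_1 = 3/2, M_2 = 0.
On [0, 3], with p_1(x) = a_1 + b_1·x + c_1·x² + d_1·x³: c_1 = M_1/2 = 3/4, d_1 = (M_2 - M_1)/(6h_1) = -1/12, b_1 = Δ_1 - h_1(2M_1 + M_2)/6 = 1/2.

-0.0833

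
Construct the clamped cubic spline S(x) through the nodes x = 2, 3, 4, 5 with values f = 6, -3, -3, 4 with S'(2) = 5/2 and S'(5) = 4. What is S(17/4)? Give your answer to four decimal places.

-1.1797

With σ_i denoting the second derivative at x_i, h_i = 1, 1, 1, and Δ_i = (y_(i+1) − y_i)/h_i = -9, 0, 7:
  1·σ_0 + 4·σ_1 + 1·σ_2 = 6(Δ_1 - Δ_0) = 54
  1·σ_1 + 4·σ_2 + 1·σ_3 = 6(Δ_2 - Δ_1) = 42
Clamped end conditions give two more equations: 2h_0·σ_0 + h_0·σ_1 = 6(Δ_0 - S'(2)) = -69 and h_2·σ_2 + 2h_2·σ_3 = 6(S'(5) - Δ_2) = -18.
Forward elimination and back-substitution give σ_0 = -46, σ_1 = 23, σ_2 = 8, σ_3 = -13.
On [4, 5], S(x) = -3 + 13/2·(x - 4) + 4·(x - 4)² - 7/2·(x - 4)³.
With (x - 4) = 1/4: S(17/4) = -151/128.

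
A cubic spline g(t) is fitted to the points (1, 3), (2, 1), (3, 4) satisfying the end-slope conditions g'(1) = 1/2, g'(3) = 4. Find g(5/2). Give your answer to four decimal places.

1.9531

Put σ_i = g'' at the i-th knot. Here h = (1, 1) and Δ = (-2, 3), so the interior equations h_(i-1)·σ_(i-1) + 2(h_(i-1)+h_i)·σ_i + h_i·σ_(i+1) = 6(Δ_i − Δ_(i-1)) read
  1·σ_0 + 4·σ_1 + 1·σ_2 = 6(Δ_1 - Δ_0) = 30
Clamped end conditions give two more equations: 2h_0·σ_0 + h_0·σ_1 = 6(Δ_0 - g'(1)) = -15 and h_1·σ_1 + 2h_1·σ_2 = 6(g'(3) - Δ_1) = 6.
Solving: σ_0 = -53/4, σ_1 = 23/2, σ_2 = -11/4.
On [2, 3], g(t) = 1 - 3/8·(t - 2) + 23/4·(t - 2)² - 19/8·(t - 2)³.
With (t - 2) = 1/2: g(5/2) = 125/64.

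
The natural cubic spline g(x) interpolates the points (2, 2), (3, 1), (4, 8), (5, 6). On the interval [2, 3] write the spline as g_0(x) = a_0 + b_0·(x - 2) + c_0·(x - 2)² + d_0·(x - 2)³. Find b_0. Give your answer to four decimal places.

Put M_i = g'' at the i-th knot. Here h = (1, 1, 1) and Δ = (-1, 7, -2), so the interior equations h_(i-1)·M_(i-1) + 2(h_(i-1)+h_i)·M_i + h_i·M_(i+1) = 6(Δ_i − Δ_(i-1)) read
  1·M_0 + 4·M_1 + 1·M_2 = 6(Δ_1 - Δ_0) = 48
  1·M_1 + 4·M_2 + 1·M_3 = 6(Δ_2 - Δ_1) = -54
Natural end conditions: M_0 = M_3 = 0.
Solving the tridiagonal system: M_0 = 0, M_1 = 82/5, M_2 = -88/5, M_3 = 0.
On [2, 3], with g_0(x) = a_0 + b_0·(x - 2) + c_0·(x - 2)² + d_0·(x - 2)³: c_0 = M_0/2 = 0, d_0 = (M_1 - M_0)/(6h_0) = 41/15, b_0 = Δ_0 - h_0(2M_0 + M_1)/6 = -56/15.

-3.7333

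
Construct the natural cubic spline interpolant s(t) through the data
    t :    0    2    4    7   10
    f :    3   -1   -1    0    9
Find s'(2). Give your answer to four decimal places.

-0.9048

With M_i denoting the second derivative at x_i, h_i = 2, 2, 3, 3, and Δ_i = (y_(i+1) − y_i)/h_i = -2, 0, 1/3, 3:
  2·M_0 + 8·M_1 + 2·M_2 = 6(Δ_1 - Δ_0) = 12
  2·M_1 + 10·M_2 + 3·M_3 = 6(Δ_2 - Δ_1) = 2
  3·M_2 + 12·M_3 + 3·M_4 = 6(Δ_3 - Δ_2) = 16
Natural end conditions: M_0 = M_4 = 0.
Solving the tridiagonal system: M_0 = 0, M_1 = 23/14, M_2 = -4/7, M_3 = 31/21, M_4 = 0.
On [2, 4], s'(t) = b_1 + 2c_1·(t - 2) + 3d_1·(t - 2)² with b_1 = Δ_1 - h_1(2M_1 + M_2)/6 = -19/21, c_1 = M_1/2 = 23/28, d_1 = (M_2 - M_1)/(6h_1) = -31/168. So s'(2) = -19/21.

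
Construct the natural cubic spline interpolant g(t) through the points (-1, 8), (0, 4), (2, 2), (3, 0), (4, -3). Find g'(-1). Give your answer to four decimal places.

Put m_i = g'' at the i-th knot. Here h = (1, 2, 1, 1) and Δ = (-4, -1, -2, -3), so the interior equations h_(i-1)·m_(i-1) + 2(h_(i-1)+h_i)·m_i + h_i·m_(i+1) = 6(Δ_i − Δ_(i-1)) read
  1·m_0 + 6·m_1 + 2·m_2 = 6(Δ_1 - Δ_0) = 18
  2·m_1 + 6·m_2 + 1·m_3 = 6(Δ_2 - Δ_1) = -6
  1·m_2 + 4·m_3 + 1·m_4 = 6(Δ_3 - Δ_2) = -6
Natural end conditions: m_0 = m_4 = 0.
Hence m_0 = 0, m_1 = 225/61, m_2 = -126/61, m_3 = -60/61, m_4 = 0.
On [-1, 0], g'(t) = b_0 + 2c_0·(t + 1) + 3d_0·(t + 1)² with b_0 = Δ_0 - h_0(2m_0 + m_1)/6 = -563/122, c_0 = m_0/2 = 0, d_0 = (m_1 - m_0)/(6h_0) = 75/122. So g'(-1) = -563/122.

-4.6148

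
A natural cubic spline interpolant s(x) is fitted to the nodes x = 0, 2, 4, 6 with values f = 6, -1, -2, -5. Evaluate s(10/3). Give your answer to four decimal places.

With M_i denoting the second derivative at x_i, h_i = 2, 2, 2, and Δ_i = (y_(i+1) − y_i)/h_i = -7/2, -1/2, -3/2:
  2·M_0 + 8·M_1 + 2·M_2 = 6(Δ_1 - Δ_0) = 18
  2·M_1 + 8·M_2 + 2·M_3 = 6(Δ_2 - Δ_1) = -6
Natural end conditions: M_0 = M_3 = 0.
Hence M_0 = 0, M_1 = 13/5, M_2 = -7/5, M_3 = 0.
On [2, 4], s(x) = -1 - 53/30·(x - 2) + 13/10·(x - 2)² - 1/3·(x - 2)³.
With (x - 2) = 4/3: s(10/3) = -743/405.

-1.8346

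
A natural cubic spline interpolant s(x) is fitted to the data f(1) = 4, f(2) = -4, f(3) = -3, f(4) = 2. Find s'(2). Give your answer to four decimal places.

-3.7333

Put M_i = s'' at the i-th knot. Here h = (1, 1, 1) and Δ = (-8, 1, 5), so the interior equations h_(i-1)·M_(i-1) + 2(h_(i-1)+h_i)·M_i + h_i·M_(i+1) = 6(Δ_i − Δ_(i-1)) read
  1·M_0 + 4·M_1 + 1·M_2 = 6(Δ_1 - Δ_0) = 54
  1·M_1 + 4·M_2 + 1·M_3 = 6(Δ_2 - Δ_1) = 24
Natural end conditions: M_0 = M_3 = 0.
Solving: M_0 = 0, M_1 = 64/5, M_2 = 14/5, M_3 = 0.
On [2, 3], s'(x) = b_1 + 2c_1·(x - 2) + 3d_1·(x - 2)² with b_1 = Δ_1 - h_1(2M_1 + M_2)/6 = -56/15, c_1 = M_1/2 = 32/5, d_1 = (M_2 - M_1)/(6h_1) = -5/3. So s'(2) = -56/15.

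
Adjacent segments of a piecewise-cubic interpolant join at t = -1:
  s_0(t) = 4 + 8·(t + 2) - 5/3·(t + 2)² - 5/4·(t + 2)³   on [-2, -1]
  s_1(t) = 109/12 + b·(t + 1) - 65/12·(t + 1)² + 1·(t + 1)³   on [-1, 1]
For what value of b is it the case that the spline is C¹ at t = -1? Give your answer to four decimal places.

s_0'(t) = 8 - 10/3·(t + 2) - 15/4·(t + 2)², so s_0'(-1) = 11/12. On the right, s_1'(-1) = b, so b = 11/12.

0.9167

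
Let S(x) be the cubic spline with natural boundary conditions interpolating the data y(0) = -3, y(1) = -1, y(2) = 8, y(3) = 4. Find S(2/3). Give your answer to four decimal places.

-2.6790

Let M_i = S''(x_i). Step sizes h_i = 1, 1, 1; slopes of the chords Δ_i = (y_(i+1) - y_i)/h_i = 2, 9, -4.
  1·M_0 + 4·M_1 + 1·M_2 = 6(Δ_1 - Δ_0) = 42
  1·M_1 + 4·M_2 + 1·M_3 = 6(Δ_2 - Δ_1) = -78
Natural end conditions: M_0 = M_3 = 0.
Forward elimination and back-substitution give M_0 = 0, M_1 = 82/5, M_2 = -118/5, M_3 = 0.
On [0, 1], S(x) = -3 - 11/15·x + 0·x² + 41/15·x³.
With x = 2/3: S(2/3) = -217/81.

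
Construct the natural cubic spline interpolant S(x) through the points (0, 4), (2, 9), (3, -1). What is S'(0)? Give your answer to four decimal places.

With M_i denoting the second derivative at x_i, h_i = 2, 1, and Δ_i = (y_(i+1) − y_i)/h_i = 5/2, -10:
  2·M_0 + 6·M_1 + 1·M_2 = 6(Δ_1 - Δ_0) = -75
Natural end conditions: M_0 = M_2 = 0.
Forward elimination and back-substitution give M_0 = 0, M_1 = -25/2, M_2 = 0.
On [0, 2], S'(x) = b_0 + 2c_0·x + 3d_0·x² with b_0 = Δ_0 - h_0(2M_0 + M_1)/6 = 20/3, c_0 = M_0/2 = 0, d_0 = (M_1 - M_0)/(6h_0) = -25/24. So S'(0) = 20/3.

6.6667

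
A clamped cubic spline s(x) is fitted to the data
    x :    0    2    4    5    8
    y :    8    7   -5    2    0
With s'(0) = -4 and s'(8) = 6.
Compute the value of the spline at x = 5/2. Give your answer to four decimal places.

3.5717

Let σ_i = s''(x_i). Step sizes h_i = 2, 2, 1, 3; slopes of the chords Δ_i = (y_(i+1) - y_i)/h_i = -1/2, -6, 7, -2/3.
  2·σ_0 + 8·σ_1 + 2·σ_2 = 6(Δ_1 - Δ_0) = -33
  2·σ_1 + 6·σ_2 + 1·σ_3 = 6(Δ_2 - Δ_1) = 78
  1·σ_2 + 8·σ_3 + 3·σ_4 = 6(Δ_3 - Δ_2) = -46
Clamped end conditions give two more equations: 2h_0·σ_0 + h_0·σ_1 = 6(Δ_0 - s'(0)) = 21 and h_3·σ_3 + 2h_3·σ_4 = 6(s'(8) - Δ_3) = 40.
Hence σ_0 = 1773/160, σ_1 = -933/80, σ_2 = 3051/160, σ_3 = -1047/80, σ_4 = 6341/480.
On [2, 4], s(x) = 7 - 733/160·(x - 2) - 933/160·(x - 2)² + 1639/640·(x - 2)³.
With (x - 2) = 1/2: s(5/2) = 18287/5120.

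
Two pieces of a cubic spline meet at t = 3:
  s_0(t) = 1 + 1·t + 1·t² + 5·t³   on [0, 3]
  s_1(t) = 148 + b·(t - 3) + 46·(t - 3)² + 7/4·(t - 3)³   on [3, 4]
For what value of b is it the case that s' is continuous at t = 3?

142

s_0'(t) = 1 + 2·t + 15·t², so s_0'(3) = 142. On the right, s_1'(3) = b, so b = 142.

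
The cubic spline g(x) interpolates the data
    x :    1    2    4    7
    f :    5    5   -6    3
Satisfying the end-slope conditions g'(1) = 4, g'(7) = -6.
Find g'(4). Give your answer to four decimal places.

Put M_i = g'' at the i-th knot. Here h = (1, 2, 3) and Δ = (0, -11/2, 3), so the interior equations h_(i-1)·M_(i-1) + 2(h_(i-1)+h_i)·M_i + h_i·M_(i+1) = 6(Δ_i − Δ_(i-1)) read
  1·M_0 + 6·M_1 + 2·M_2 = 6(Δ_1 - Δ_0) = -33
  2·M_1 + 10·M_2 + 3·M_3 = 6(Δ_2 - Δ_1) = 51
Clamped end conditions give two more equations: 2h_0·M_0 + h_0·M_1 = 6(Δ_0 - g'(1)) = -24 and h_2·M_2 + 2h_2·M_3 = 6(g'(7) - Δ_2) = -54.
Solving: M_0 = -461/57, M_1 = -446/57, M_2 = 628/57, M_3 = -827/57.
On [4, 7], g'(x) = b_2 + 2c_2·(x - 4) + 3d_2·(x - 4)² with b_2 = Δ_2 - h_2(2M_2 + M_3)/6 = -29/38, c_2 = M_2/2 = 314/57, d_2 = (M_3 - M_2)/(6h_2) = -485/342. So g'(4) = -29/38.

-0.7632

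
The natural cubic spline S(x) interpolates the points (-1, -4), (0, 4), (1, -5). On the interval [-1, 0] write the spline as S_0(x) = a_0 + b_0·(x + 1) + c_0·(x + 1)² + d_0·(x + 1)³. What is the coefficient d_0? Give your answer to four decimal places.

Put M_i = S'' at the i-th knot. Here h = (1, 1) and Δ = (8, -9), so the interior equations h_(i-1)·M_(i-1) + 2(h_(i-1)+h_i)·M_i + h_i·M_(i+1) = 6(Δ_i − Δ_(i-1)) read
  1·M_0 + 4·M_1 + 1·M_2 = 6(Δ_1 - Δ_0) = -102
Natural end conditions: M_0 = M_2 = 0.
Solving: M_0 = 0, M_1 = -51/2, M_2 = 0.
On [-1, 0], with S_0(x) = a_0 + b_0·(x + 1) + c_0·(x + 1)² + d_0·(x + 1)³: c_0 = M_0/2 = 0, d_0 = (M_1 - M_0)/(6h_0) = -17/4, b_0 = Δ_0 - h_0(2M_0 + M_1)/6 = 49/4.

-4.2500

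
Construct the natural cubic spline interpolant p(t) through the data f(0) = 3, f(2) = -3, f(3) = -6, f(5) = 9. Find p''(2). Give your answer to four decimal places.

-1.8000

Write σ_i for p''(x_i). With h_i = 2, 1, 2 and divided differences Δ_i = -3, -3, 15/2, the continuity of p' gives the tridiagonal system
  2·σ_0 + 6·σ_1 + 1·σ_2 = 6(Δ_1 - Δ_0) = 0
  1·σ_1 + 6·σ_2 + 2·σ_3 = 6(Δ_2 - Δ_1) = 63
Natural end conditions: σ_0 = σ_3 = 0.
Solving the tridiagonal system: σ_0 = 0, σ_1 = -9/5, σ_2 = 54/5, σ_3 = 0.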